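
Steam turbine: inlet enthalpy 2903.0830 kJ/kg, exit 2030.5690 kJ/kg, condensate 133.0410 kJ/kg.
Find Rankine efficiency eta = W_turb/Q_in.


W = 872.5140 kJ/kg
Q_in = 2770.0420 kJ/kg
eta = 0.3150 = 31.4982%

eta = 31.4982%


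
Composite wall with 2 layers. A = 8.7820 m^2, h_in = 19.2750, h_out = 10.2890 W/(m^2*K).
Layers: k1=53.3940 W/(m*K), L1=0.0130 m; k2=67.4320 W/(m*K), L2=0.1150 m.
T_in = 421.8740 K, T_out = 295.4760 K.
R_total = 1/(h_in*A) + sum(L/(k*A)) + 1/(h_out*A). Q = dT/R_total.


R_conv_in = 1/(19.2750*8.7820) = 0.0059
R_1 = 0.0130/(53.3940*8.7820) = 2.7724e-05
R_2 = 0.1150/(67.4320*8.7820) = 0.0002
R_conv_out = 1/(10.2890*8.7820) = 0.0111
R_total = 0.0172 K/W
Q = 126.3980 / 0.0172 = 7350.1640 W

R_total = 0.0172 K/W, Q = 7350.1640 W


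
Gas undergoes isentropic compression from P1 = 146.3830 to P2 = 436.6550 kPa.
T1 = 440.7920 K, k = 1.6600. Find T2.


(k-1)/k = 0.3976
(P2/P1)^exp = 1.5442
T2 = 440.7920 * 1.5442 = 680.6896 K

680.6896 K


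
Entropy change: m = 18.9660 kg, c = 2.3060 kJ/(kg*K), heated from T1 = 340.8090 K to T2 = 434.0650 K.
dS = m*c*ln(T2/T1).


T2/T1 = 1.2736
ln(T2/T1) = 0.2419
dS = 18.9660 * 2.3060 * 0.2419 = 10.5784 kJ/K

10.5784 kJ/K


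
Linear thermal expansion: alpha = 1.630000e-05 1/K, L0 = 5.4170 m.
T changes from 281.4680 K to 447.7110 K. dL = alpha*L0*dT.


dT = 166.2430 K
dL = 1.630000e-05 * 5.4170 * 166.2430 = 0.014679 m
L_final = 5.431679 m

dL = 0.014679 m


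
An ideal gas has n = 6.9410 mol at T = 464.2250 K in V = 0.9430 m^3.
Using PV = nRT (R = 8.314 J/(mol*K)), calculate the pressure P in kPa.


P = nRT/V = 6.9410 * 8.314 * 464.2250 / 0.9430
= 26789.2521 / 0.9430 = 28408.5388 Pa = 28.4085 kPa

28.4085 kPa


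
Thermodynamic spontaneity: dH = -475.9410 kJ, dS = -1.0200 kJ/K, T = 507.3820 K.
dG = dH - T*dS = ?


T*dS = 507.3820 * -1.0200 = -517.5296 kJ
dG = -475.9410 + 517.5296 = 41.5886 kJ (non-spontaneous)

dG = 41.5886 kJ, non-spontaneous


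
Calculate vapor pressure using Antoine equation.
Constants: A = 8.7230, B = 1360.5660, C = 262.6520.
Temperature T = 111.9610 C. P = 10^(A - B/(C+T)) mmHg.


C+T = 374.6130
B/(C+T) = 3.6319
log10(P) = 8.7230 - 3.6319 = 5.0911
P = 10^5.0911 = 123332.0227 mmHg

123332.0227 mmHg


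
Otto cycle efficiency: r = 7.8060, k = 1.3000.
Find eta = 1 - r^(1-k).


r^(k-1) = 1.8524
eta = 1 - 1/1.8524 = 0.4602 = 46.0152%

46.0152%


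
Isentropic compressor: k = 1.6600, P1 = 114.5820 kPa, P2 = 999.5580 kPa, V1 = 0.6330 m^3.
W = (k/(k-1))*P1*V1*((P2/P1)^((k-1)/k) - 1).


(k-1)/k = 0.3976
(P2/P1)^exp = 2.3660
W = 2.5152 * 114.5820 * 0.6330 * (2.3660 - 1) = 249.1877 kJ

249.1877 kJ


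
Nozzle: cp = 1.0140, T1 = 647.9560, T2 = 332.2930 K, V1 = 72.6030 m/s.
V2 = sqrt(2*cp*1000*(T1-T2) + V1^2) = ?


dT = 315.6630 K
2*cp*1000*dT = 640164.5640
V1^2 = 5271.1956
V2 = sqrt(645435.7596) = 803.3902 m/s

803.3902 m/s


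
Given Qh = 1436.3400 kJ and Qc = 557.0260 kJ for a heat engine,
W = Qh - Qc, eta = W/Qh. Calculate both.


W = 1436.3400 - 557.0260 = 879.3140 kJ
eta = 879.3140 / 1436.3400 = 0.6122 = 61.2191%

W = 879.3140 kJ, eta = 61.2191%


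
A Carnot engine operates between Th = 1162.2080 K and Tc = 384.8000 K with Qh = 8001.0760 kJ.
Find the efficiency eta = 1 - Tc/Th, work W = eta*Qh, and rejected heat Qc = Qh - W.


eta = 1 - 384.8000/1162.2080 = 0.6689
W = 0.6689 * 8001.0760 = 5351.9684 kJ
Qc = 8001.0760 - 5351.9684 = 2649.1076 kJ

eta = 66.8906%, W = 5351.9684 kJ, Qc = 2649.1076 kJ


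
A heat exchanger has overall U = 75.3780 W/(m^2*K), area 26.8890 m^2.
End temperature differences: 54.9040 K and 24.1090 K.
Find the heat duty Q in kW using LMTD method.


LMTD = 37.4179 K
Q = 75.3780 * 26.8890 * 37.4179 = 75840.1375 W = 75.8401 kW

75.8401 kW


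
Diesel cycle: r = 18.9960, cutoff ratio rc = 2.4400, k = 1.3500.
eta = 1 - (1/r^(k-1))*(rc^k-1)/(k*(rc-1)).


r^(k-1) = 2.8024
rc^k = 3.3341
eta = 0.5716 = 57.1562%

57.1562%


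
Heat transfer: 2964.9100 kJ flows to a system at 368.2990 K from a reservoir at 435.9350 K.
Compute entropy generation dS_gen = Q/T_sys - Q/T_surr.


dS_sys = 2964.9100/368.2990 = 8.0503 kJ/K
dS_surr = -2964.9100/435.9350 = -6.8013 kJ/K
dS_gen = 8.0503 - 6.8013 = 1.2490 kJ/K (irreversible)

dS_gen = 1.2490 kJ/K, irreversible


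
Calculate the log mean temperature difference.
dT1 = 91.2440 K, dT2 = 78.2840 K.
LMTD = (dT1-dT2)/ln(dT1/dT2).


dT1/dT2 = 1.1656
ln(dT1/dT2) = 0.1532
LMTD = 12.9600 / 0.1532 = 84.5986 K

84.5986 K


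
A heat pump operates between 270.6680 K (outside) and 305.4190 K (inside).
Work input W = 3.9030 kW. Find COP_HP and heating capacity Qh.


COP = 305.4190 / 34.7510 = 8.7888
Qh = 8.7888 * 3.9030 = 34.3026 kW

COP = 8.7888, Qh = 34.3026 kW


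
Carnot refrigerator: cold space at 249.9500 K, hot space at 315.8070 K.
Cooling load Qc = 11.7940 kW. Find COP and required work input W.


COP = 249.9500 / 65.8570 = 3.7953
W = 11.7940 / 3.7953 = 3.1075 kW

COP = 3.7953, W = 3.1075 kW


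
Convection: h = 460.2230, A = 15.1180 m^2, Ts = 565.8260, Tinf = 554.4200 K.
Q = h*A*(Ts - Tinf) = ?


dT = 11.4060 K
Q = 460.2230 * 15.1180 * 11.4060 = 79358.9709 W

79358.9709 W


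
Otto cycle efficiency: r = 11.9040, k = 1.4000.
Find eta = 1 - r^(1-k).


r^(k-1) = 2.6933
eta = 1 - 1/2.6933 = 0.6287 = 62.8702%

62.8702%


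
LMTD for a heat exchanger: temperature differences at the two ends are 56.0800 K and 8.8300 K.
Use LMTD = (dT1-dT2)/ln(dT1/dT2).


dT1/dT2 = 6.3511
ln(dT1/dT2) = 1.8486
LMTD = 47.2500 / 1.8486 = 25.5595 K

25.5595 K


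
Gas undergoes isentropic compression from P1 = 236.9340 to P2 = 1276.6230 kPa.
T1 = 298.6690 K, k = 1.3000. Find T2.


(k-1)/k = 0.2308
(P2/P1)^exp = 1.4750
T2 = 298.6690 * 1.4750 = 440.5375 K

440.5375 K


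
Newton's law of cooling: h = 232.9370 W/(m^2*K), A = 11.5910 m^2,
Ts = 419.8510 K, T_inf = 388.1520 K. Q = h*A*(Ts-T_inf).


dT = 31.6990 K
Q = 232.9370 * 11.5910 * 31.6990 = 85586.4367 W

85586.4367 W


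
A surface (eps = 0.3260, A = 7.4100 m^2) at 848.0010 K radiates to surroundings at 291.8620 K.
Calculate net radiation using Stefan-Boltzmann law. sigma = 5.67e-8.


T^4 = 5.1711e+11
Tsurr^4 = 7.2562e+09
Q = 0.3260 * 5.67e-8 * 7.4100 * 5.0986e+11 = 69834.0245 W

69834.0245 W


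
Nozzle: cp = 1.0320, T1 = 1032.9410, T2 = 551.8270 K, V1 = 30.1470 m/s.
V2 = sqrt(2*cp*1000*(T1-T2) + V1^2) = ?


dT = 481.1140 K
2*cp*1000*dT = 993019.2960
V1^2 = 908.8416
V2 = sqrt(993928.1376) = 996.9594 m/s

996.9594 m/s


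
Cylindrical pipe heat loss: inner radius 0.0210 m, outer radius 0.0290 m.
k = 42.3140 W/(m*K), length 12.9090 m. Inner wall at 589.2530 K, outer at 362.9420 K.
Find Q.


dT = 226.3110 K
ln(ro/ri) = 0.3228
Q = 2*pi*42.3140*12.9090*226.3110 / 0.3228 = 2406381.5434 W

2406381.5434 W


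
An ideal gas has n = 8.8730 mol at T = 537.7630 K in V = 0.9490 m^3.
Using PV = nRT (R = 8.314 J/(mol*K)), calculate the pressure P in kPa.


P = nRT/V = 8.8730 * 8.314 * 537.7630 / 0.9490
= 39670.8421 / 0.9490 = 41802.7841 Pa = 41.8028 kPa

41.8028 kPa


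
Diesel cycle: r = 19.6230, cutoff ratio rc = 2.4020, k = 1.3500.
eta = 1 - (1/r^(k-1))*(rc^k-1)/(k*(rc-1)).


r^(k-1) = 2.8344
rc^k = 3.2642
eta = 0.5780 = 57.7953%

57.7953%


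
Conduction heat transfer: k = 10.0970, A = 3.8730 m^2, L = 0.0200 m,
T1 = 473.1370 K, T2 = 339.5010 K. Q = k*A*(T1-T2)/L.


dT = 133.6360 K
Q = 10.0970 * 3.8730 * 133.6360 / 0.0200 = 261296.3393 W

261296.3393 W


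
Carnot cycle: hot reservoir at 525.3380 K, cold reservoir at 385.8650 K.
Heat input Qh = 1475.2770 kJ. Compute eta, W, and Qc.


eta = 1 - 385.8650/525.3380 = 0.2655
W = 0.2655 * 1475.2770 = 391.6741 kJ
Qc = 1475.2770 - 391.6741 = 1083.6029 kJ

eta = 26.5492%, W = 391.6741 kJ, Qc = 1083.6029 kJ


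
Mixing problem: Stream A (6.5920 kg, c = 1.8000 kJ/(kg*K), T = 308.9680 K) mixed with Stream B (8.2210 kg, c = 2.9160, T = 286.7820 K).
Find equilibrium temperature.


num = 10540.9538
den = 35.8380
Tf = 294.1276 K

294.1276 K


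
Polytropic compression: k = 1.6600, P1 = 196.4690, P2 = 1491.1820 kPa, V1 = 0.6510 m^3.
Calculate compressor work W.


(k-1)/k = 0.3976
(P2/P1)^exp = 2.2386
W = 2.5152 * 196.4690 * 0.6510 * (2.2386 - 1) = 398.4419 kJ

398.4419 kJ


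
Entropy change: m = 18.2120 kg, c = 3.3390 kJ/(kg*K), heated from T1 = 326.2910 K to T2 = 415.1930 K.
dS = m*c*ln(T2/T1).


T2/T1 = 1.2725
ln(T2/T1) = 0.2410
dS = 18.2120 * 3.3390 * 0.2410 = 14.6524 kJ/K

14.6524 kJ/K


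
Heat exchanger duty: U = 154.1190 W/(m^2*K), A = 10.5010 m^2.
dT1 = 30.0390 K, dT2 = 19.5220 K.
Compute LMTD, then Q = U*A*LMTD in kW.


LMTD = 24.4040 K
Q = 154.1190 * 10.5010 * 24.4040 = 39495.4705 W = 39.4955 kW

39.4955 kW


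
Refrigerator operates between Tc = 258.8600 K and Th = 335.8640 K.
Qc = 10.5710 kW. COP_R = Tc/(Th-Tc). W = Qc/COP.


COP = 258.8600 / 77.0040 = 3.3616
W = 10.5710 / 3.3616 = 3.1446 kW

COP = 3.3616, W = 3.1446 kW


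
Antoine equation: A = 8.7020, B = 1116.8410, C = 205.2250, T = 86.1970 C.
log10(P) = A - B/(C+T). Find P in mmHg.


C+T = 291.4220
B/(C+T) = 3.8324
log10(P) = 8.7020 - 3.8324 = 4.8696
P = 10^4.8696 = 74065.5129 mmHg

74065.5129 mmHg


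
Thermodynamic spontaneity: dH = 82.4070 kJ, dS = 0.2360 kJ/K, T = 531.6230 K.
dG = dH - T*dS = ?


T*dS = 531.6230 * 0.2360 = 125.4630 kJ
dG = 82.4070 - 125.4630 = -43.0560 kJ (spontaneous)

dG = -43.0560 kJ, spontaneous


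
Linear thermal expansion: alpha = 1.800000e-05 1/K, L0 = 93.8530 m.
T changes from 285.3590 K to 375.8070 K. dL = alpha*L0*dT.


dT = 90.4480 K
dL = 1.800000e-05 * 93.8530 * 90.4480 = 0.152799 m
L_final = 94.005799 m

dL = 0.152799 m


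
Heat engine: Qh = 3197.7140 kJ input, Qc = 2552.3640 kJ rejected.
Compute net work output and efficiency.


W = 3197.7140 - 2552.3640 = 645.3500 kJ
eta = 645.3500 / 3197.7140 = 0.2018 = 20.1816%

W = 645.3500 kJ, eta = 20.1816%


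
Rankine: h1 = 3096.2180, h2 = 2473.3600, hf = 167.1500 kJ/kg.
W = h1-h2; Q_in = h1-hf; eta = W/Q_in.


W = 622.8580 kJ/kg
Q_in = 2929.0680 kJ/kg
eta = 0.2126 = 21.2647%

eta = 21.2647%


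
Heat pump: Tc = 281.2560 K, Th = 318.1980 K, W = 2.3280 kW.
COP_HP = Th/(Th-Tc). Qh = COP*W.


COP = 318.1980 / 36.9420 = 8.6134
Qh = 8.6134 * 2.3280 = 20.0521 kW

COP = 8.6134, Qh = 20.0521 kW


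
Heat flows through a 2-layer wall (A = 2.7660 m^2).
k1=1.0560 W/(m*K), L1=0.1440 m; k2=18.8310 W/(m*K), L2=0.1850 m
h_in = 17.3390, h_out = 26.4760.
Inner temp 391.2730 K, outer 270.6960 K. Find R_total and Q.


R_conv_in = 1/(17.3390*2.7660) = 0.0209
R_1 = 0.1440/(1.0560*2.7660) = 0.0493
R_2 = 0.1850/(18.8310*2.7660) = 0.0036
R_conv_out = 1/(26.4760*2.7660) = 0.0137
R_total = 0.0874 K/W
Q = 120.5770 / 0.0874 = 1380.2677 W

R_total = 0.0874 K/W, Q = 1380.2677 W


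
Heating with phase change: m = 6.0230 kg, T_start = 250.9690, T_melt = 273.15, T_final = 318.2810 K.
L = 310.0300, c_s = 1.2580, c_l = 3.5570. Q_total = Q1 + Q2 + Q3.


Q1 (sensible, solid) = 6.0230 * 1.2580 * 22.1810 = 168.0640 kJ
Q2 (latent) = 6.0230 * 310.0300 = 1867.3107 kJ
Q3 (sensible, liquid) = 6.0230 * 3.5570 * 45.1310 = 966.8780 kJ
Q_total = 3002.2527 kJ

3002.2527 kJ


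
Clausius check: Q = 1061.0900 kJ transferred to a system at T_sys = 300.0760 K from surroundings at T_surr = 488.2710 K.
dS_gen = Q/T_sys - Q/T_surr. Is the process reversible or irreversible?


dS_sys = 1061.0900/300.0760 = 3.5361 kJ/K
dS_surr = -1061.0900/488.2710 = -2.1732 kJ/K
dS_gen = 3.5361 - 2.1732 = 1.3629 kJ/K (irreversible)

dS_gen = 1.3629 kJ/K, irreversible


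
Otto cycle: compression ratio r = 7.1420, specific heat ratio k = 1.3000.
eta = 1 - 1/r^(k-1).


r^(k-1) = 1.8036
eta = 1 - 1/1.8036 = 0.4456 = 44.5561%

44.5561%


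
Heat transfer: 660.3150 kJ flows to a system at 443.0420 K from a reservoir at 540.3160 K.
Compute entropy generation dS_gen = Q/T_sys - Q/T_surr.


dS_sys = 660.3150/443.0420 = 1.4904 kJ/K
dS_surr = -660.3150/540.3160 = -1.2221 kJ/K
dS_gen = 1.4904 - 1.2221 = 0.2683 kJ/K (irreversible)

dS_gen = 0.2683 kJ/K, irreversible


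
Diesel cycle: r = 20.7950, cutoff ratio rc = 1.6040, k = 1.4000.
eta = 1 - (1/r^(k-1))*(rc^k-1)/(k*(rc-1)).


r^(k-1) = 3.3665
rc^k = 1.9377
eta = 0.6706 = 67.0607%

67.0607%


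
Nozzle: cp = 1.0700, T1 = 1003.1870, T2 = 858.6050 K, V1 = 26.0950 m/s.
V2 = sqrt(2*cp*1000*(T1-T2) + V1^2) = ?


dT = 144.5820 K
2*cp*1000*dT = 309405.4800
V1^2 = 680.9490
V2 = sqrt(310086.4290) = 556.8540 m/s

556.8540 m/s


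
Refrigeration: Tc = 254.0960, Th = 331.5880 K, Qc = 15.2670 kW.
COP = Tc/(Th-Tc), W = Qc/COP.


COP = 254.0960 / 77.4920 = 3.2790
W = 15.2670 / 3.2790 = 4.6560 kW

COP = 3.2790, W = 4.6560 kW


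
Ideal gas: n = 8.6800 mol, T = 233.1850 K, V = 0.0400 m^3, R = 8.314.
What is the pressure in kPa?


P = nRT/V = 8.6800 * 8.314 * 233.1850 / 0.0400
= 16827.9168 / 0.0400 = 420697.9195 Pa = 420.6979 kPa

420.6979 kPa


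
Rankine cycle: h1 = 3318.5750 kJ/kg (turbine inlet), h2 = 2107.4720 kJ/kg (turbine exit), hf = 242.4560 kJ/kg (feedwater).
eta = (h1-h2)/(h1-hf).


W = 1211.1030 kJ/kg
Q_in = 3076.1190 kJ/kg
eta = 0.3937 = 39.3711%

eta = 39.3711%


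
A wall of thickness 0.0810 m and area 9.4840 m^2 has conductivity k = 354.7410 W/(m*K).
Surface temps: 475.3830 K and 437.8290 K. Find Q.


dT = 37.5540 K
Q = 354.7410 * 9.4840 * 37.5540 / 0.0810 = 1559818.6702 W

1559818.6702 W


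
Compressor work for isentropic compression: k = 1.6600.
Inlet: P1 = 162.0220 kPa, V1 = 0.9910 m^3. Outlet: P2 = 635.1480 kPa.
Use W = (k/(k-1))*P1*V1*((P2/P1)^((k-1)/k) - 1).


(k-1)/k = 0.3976
(P2/P1)^exp = 1.7214
W = 2.5152 * 162.0220 * 0.9910 * (1.7214 - 1) = 291.3461 kJ

291.3461 kJ


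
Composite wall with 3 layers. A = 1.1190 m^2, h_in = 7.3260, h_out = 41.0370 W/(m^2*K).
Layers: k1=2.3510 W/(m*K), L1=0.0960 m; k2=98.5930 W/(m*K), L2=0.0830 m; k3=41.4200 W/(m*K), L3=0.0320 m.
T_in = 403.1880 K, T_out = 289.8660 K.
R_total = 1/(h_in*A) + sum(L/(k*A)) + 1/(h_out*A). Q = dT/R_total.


R_conv_in = 1/(7.3260*1.1190) = 0.1220
R_1 = 0.0960/(2.3510*1.1190) = 0.0365
R_2 = 0.0830/(98.5930*1.1190) = 0.0008
R_3 = 0.0320/(41.4200*1.1190) = 0.0007
R_conv_out = 1/(41.0370*1.1190) = 0.0218
R_total = 0.1817 K/W
Q = 113.3220 / 0.1817 = 623.6942 W

R_total = 0.1817 K/W, Q = 623.6942 W


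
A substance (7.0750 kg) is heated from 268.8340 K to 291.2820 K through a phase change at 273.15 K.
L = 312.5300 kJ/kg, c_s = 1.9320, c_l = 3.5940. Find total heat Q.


Q1 (sensible, solid) = 7.0750 * 1.9320 * 4.3160 = 58.9950 kJ
Q2 (latent) = 7.0750 * 312.5300 = 2211.1498 kJ
Q3 (sensible, liquid) = 7.0750 * 3.5940 * 18.1320 = 461.0523 kJ
Q_total = 2731.1971 kJ

2731.1971 kJ


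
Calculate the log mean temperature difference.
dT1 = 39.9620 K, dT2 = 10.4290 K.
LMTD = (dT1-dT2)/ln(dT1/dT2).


dT1/dT2 = 3.8318
ln(dT1/dT2) = 1.3433
LMTD = 29.5330 / 1.3433 = 21.9848 K

21.9848 K


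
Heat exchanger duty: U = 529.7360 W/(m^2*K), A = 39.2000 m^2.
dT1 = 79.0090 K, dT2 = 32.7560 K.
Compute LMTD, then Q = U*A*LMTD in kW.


LMTD = 52.5318 K
Q = 529.7360 * 39.2000 * 52.5318 = 1090857.7644 W = 1090.8578 kW

1090.8578 kW


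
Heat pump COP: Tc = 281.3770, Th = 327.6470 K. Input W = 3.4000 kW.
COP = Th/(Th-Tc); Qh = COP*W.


COP = 327.6470 / 46.2700 = 7.0812
Qh = 7.0812 * 3.4000 = 24.0761 kW

COP = 7.0812, Qh = 24.0761 kW


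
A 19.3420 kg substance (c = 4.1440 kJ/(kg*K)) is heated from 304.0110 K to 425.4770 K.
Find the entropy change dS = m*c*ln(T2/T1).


T2/T1 = 1.3995
ln(T2/T1) = 0.3361
dS = 19.3420 * 4.1440 * 0.3361 = 26.9433 kJ/K

26.9433 kJ/K


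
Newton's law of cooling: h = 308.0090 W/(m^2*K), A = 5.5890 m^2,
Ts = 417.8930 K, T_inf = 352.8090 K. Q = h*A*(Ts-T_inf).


dT = 65.0840 K
Q = 308.0090 * 5.5890 * 65.0840 = 112039.6524 W

112039.6524 W


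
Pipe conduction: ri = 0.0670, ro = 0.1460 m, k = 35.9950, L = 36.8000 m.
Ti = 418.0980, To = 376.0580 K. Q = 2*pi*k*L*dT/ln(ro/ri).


dT = 42.0400 K
ln(ro/ri) = 0.7789
Q = 2*pi*35.9950*36.8000*42.0400 / 0.7789 = 449203.4273 W

449203.4273 W


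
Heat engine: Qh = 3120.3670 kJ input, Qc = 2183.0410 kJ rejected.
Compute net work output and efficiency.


W = 3120.3670 - 2183.0410 = 937.3260 kJ
eta = 937.3260 / 3120.3670 = 0.3004 = 30.0390%

W = 937.3260 kJ, eta = 30.0390%


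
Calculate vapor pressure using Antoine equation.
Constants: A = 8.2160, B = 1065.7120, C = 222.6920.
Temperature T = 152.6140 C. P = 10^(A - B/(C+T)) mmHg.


C+T = 375.3060
B/(C+T) = 2.8396
log10(P) = 8.2160 - 2.8396 = 5.3764
P = 10^5.3764 = 237913.1416 mmHg

237913.1416 mmHg


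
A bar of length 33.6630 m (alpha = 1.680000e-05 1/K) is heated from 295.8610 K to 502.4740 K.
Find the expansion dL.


dT = 206.6130 K
dL = 1.680000e-05 * 33.6630 * 206.6130 = 0.116848 m
L_final = 33.779848 m

dL = 0.116848 m


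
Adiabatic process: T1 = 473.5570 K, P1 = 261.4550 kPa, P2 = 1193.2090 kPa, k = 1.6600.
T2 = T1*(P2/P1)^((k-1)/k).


(k-1)/k = 0.3976
(P2/P1)^exp = 1.8287
T2 = 473.5570 * 1.8287 = 865.9870 K

865.9870 K


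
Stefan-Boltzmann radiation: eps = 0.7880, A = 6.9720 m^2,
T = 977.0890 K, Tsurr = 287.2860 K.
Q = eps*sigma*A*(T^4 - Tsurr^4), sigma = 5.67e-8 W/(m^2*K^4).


T^4 = 9.1146e+11
Tsurr^4 = 6.8117e+09
Q = 0.7880 * 5.67e-8 * 6.9720 * 9.0465e+11 = 281802.7860 W

281802.7860 W


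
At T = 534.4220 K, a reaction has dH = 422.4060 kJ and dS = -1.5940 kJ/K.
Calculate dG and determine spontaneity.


T*dS = 534.4220 * -1.5940 = -851.8687 kJ
dG = 422.4060 + 851.8687 = 1274.2747 kJ (non-spontaneous)

dG = 1274.2747 kJ, non-spontaneous


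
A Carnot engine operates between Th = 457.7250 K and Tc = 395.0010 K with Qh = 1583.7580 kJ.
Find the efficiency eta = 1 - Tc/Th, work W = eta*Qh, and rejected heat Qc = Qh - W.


eta = 1 - 395.0010/457.7250 = 0.1370
W = 0.1370 * 1583.7580 = 217.0291 kJ
Qc = 1583.7580 - 217.0291 = 1366.7289 kJ

eta = 13.7034%, W = 217.0291 kJ, Qc = 1366.7289 kJ


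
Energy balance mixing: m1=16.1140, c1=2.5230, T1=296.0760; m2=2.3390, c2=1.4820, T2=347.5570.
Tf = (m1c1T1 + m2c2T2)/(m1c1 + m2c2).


num = 13241.9248
den = 44.1220
Tf = 300.1205 K

300.1205 K


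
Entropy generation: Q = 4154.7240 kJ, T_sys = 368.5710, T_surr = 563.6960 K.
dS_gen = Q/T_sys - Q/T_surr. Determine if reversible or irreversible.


dS_sys = 4154.7240/368.5710 = 11.2725 kJ/K
dS_surr = -4154.7240/563.6960 = -7.3705 kJ/K
dS_gen = 11.2725 - 7.3705 = 3.9020 kJ/K (irreversible)

dS_gen = 3.9020 kJ/K, irreversible


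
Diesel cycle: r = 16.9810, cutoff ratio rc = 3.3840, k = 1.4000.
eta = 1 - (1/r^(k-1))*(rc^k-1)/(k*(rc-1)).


r^(k-1) = 3.1045
rc^k = 5.5106
eta = 0.5647 = 56.4669%

56.4669%


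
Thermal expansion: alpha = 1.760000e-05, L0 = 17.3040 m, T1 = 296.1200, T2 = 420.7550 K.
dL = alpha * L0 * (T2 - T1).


dT = 124.6350 K
dL = 1.760000e-05 * 17.3040 * 124.6350 = 0.037958 m
L_final = 17.341958 m

dL = 0.037958 m


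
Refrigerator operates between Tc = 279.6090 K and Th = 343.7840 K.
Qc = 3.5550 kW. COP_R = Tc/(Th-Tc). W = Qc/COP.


COP = 279.6090 / 64.1750 = 4.3570
W = 3.5550 / 4.3570 = 0.8159 kW

COP = 4.3570, W = 0.8159 kW


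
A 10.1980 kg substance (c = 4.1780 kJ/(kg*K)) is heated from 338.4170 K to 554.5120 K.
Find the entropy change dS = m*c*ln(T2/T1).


T2/T1 = 1.6385
ln(T2/T1) = 0.4938
dS = 10.1980 * 4.1780 * 0.4938 = 21.0399 kJ/K

21.0399 kJ/K


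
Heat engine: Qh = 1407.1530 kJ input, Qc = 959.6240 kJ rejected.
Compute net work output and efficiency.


W = 1407.1530 - 959.6240 = 447.5290 kJ
eta = 447.5290 / 1407.1530 = 0.3180 = 31.8039%

W = 447.5290 kJ, eta = 31.8039%


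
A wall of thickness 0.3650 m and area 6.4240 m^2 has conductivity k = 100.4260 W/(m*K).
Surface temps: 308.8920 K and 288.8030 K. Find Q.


dT = 20.0890 K
Q = 100.4260 * 6.4240 * 20.0890 / 0.3650 = 35507.2593 W

35507.2593 W


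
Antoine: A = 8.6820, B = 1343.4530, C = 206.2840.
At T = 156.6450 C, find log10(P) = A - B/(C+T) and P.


C+T = 362.9290
B/(C+T) = 3.7017
log10(P) = 8.6820 - 3.7017 = 4.9803
P = 10^4.9803 = 95566.0256 mmHg

95566.0256 mmHg


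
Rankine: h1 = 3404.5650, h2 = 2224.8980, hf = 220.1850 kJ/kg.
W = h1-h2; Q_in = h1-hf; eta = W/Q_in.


W = 1179.6670 kJ/kg
Q_in = 3184.3800 kJ/kg
eta = 0.3705 = 37.0454%

eta = 37.0454%


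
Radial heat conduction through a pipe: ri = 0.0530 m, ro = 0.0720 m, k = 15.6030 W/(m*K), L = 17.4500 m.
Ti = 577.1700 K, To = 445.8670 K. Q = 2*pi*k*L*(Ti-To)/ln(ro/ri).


dT = 131.3030 K
ln(ro/ri) = 0.3064
Q = 2*pi*15.6030*17.4500*131.3030 / 0.3064 = 733171.9802 W

733171.9802 W


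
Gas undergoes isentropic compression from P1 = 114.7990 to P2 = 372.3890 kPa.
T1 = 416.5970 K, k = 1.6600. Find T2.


(k-1)/k = 0.3976
(P2/P1)^exp = 1.5966
T2 = 416.5970 * 1.5966 = 665.1325 K

665.1325 K


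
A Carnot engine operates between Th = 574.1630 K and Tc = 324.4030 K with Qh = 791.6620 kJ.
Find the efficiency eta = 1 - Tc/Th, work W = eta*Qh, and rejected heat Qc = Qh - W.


eta = 1 - 324.4030/574.1630 = 0.4350
W = 0.4350 * 791.6620 = 344.3717 kJ
Qc = 791.6620 - 344.3717 = 447.2903 kJ

eta = 43.4998%, W = 344.3717 kJ, Qc = 447.2903 kJ


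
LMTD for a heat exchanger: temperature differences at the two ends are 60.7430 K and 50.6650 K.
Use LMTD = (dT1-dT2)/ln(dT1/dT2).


dT1/dT2 = 1.1989
ln(dT1/dT2) = 0.1814
LMTD = 10.0780 / 0.1814 = 55.5517 K

55.5517 K


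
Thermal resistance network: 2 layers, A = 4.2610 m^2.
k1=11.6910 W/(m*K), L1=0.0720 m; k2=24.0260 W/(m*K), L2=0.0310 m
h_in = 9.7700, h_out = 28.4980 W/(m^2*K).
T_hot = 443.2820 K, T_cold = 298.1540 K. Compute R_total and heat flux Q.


R_conv_in = 1/(9.7700*4.2610) = 0.0240
R_1 = 0.0720/(11.6910*4.2610) = 0.0014
R_2 = 0.0310/(24.0260*4.2610) = 0.0003
R_conv_out = 1/(28.4980*4.2610) = 0.0082
R_total = 0.0340 K/W
Q = 145.1280 / 0.0340 = 4267.9056 W

R_total = 0.0340 K/W, Q = 4267.9056 W


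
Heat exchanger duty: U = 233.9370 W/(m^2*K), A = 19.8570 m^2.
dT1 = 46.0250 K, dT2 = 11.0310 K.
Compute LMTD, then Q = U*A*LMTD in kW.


LMTD = 24.4974 K
Q = 233.9370 * 19.8570 * 24.4974 = 113797.6840 W = 113.7977 kW

113.7977 kW


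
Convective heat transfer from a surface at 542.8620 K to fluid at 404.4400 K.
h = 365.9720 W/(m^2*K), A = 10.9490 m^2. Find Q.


dT = 138.4220 K
Q = 365.9720 * 10.9490 * 138.4220 = 554660.7506 W

554660.7506 W


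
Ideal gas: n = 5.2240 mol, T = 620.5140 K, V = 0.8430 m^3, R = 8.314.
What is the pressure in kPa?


P = nRT/V = 5.2240 * 8.314 * 620.5140 / 0.8430
= 26950.3725 / 0.8430 = 31969.5997 Pa = 31.9696 kPa

31.9696 kPa


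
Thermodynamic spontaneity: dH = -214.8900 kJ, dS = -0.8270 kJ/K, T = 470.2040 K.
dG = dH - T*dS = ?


T*dS = 470.2040 * -0.8270 = -388.8587 kJ
dG = -214.8900 + 388.8587 = 173.9687 kJ (non-spontaneous)

dG = 173.9687 kJ, non-spontaneous


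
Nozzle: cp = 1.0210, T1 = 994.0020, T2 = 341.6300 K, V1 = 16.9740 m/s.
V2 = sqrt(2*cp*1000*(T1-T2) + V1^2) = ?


dT = 652.3720 K
2*cp*1000*dT = 1332143.6240
V1^2 = 288.1167
V2 = sqrt(1332431.7407) = 1154.3101 m/s

1154.3101 m/s


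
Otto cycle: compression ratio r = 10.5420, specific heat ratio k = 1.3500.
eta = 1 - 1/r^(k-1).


r^(k-1) = 2.2805
eta = 1 - 1/2.2805 = 0.5615 = 56.1493%

56.1493%


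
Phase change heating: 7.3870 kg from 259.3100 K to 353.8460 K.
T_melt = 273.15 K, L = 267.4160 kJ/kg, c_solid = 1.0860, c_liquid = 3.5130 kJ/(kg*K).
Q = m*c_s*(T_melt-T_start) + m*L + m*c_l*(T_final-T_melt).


Q1 (sensible, solid) = 7.3870 * 1.0860 * 13.8400 = 111.0284 kJ
Q2 (latent) = 7.3870 * 267.4160 = 1975.4020 kJ
Q3 (sensible, liquid) = 7.3870 * 3.5130 * 80.6960 = 2094.1040 kJ
Q_total = 4180.5344 kJ

4180.5344 kJ


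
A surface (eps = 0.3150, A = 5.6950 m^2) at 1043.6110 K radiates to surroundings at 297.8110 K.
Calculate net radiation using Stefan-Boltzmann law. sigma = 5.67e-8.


T^4 = 1.1862e+12
Tsurr^4 = 7.8662e+09
Q = 0.3150 * 5.67e-8 * 5.6950 * 1.1783e+12 = 119853.9469 W

119853.9469 W


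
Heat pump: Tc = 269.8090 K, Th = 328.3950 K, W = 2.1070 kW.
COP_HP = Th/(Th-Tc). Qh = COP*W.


COP = 328.3950 / 58.5860 = 5.6053
Qh = 5.6053 * 2.1070 = 11.8105 kW

COP = 5.6053, Qh = 11.8105 kW


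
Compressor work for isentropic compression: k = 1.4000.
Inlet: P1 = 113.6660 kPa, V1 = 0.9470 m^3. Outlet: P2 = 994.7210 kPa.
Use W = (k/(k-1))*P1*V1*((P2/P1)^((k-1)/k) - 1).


(k-1)/k = 0.2857
(P2/P1)^exp = 1.8585
W = 3.5000 * 113.6660 * 0.9470 * (1.8585 - 1) = 323.4372 kJ

323.4372 kJ


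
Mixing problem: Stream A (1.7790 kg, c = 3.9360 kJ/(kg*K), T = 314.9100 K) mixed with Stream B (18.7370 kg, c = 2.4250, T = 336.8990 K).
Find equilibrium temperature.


num = 17512.8008
den = 52.4394
Tf = 333.9628 K

333.9628 K


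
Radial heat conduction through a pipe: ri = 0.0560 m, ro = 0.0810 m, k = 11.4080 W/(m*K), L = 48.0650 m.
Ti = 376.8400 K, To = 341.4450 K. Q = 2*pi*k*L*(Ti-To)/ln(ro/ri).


dT = 35.3950 K
ln(ro/ri) = 0.3691
Q = 2*pi*11.4080*48.0650*35.3950 / 0.3691 = 330384.1339 W

330384.1339 W


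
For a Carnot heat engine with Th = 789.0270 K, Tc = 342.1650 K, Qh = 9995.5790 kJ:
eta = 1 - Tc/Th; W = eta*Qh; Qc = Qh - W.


eta = 1 - 342.1650/789.0270 = 0.5663
W = 0.5663 * 9995.5790 = 5660.9526 kJ
Qc = 9995.5790 - 5660.9526 = 4334.6264 kJ

eta = 56.6346%, W = 5660.9526 kJ, Qc = 4334.6264 kJ


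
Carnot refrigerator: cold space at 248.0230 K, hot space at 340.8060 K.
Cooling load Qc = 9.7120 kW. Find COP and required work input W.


COP = 248.0230 / 92.7830 = 2.6732
W = 9.7120 / 2.6732 = 3.6332 kW

COP = 2.6732, W = 3.6332 kW


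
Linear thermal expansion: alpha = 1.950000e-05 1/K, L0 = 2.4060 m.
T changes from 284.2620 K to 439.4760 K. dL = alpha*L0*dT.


dT = 155.2140 K
dL = 1.950000e-05 * 2.4060 * 155.2140 = 0.007282 m
L_final = 2.413282 m

dL = 0.007282 m


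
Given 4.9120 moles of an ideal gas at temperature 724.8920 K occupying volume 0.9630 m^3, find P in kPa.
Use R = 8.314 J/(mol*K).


P = nRT/V = 4.9120 * 8.314 * 724.8920 / 0.9630
= 29603.4063 / 0.9630 = 30740.8165 Pa = 30.7408 kPa

30.7408 kPa


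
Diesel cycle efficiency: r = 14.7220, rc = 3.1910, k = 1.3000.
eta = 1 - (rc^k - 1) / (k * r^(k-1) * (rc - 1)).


r^(k-1) = 2.2407
rc^k = 4.5197
eta = 0.4485 = 44.8528%

44.8528%


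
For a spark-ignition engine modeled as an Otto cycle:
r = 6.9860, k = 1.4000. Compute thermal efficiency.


r^(k-1) = 2.1762
eta = 1 - 1/2.1762 = 0.5405 = 54.0476%

54.0476%


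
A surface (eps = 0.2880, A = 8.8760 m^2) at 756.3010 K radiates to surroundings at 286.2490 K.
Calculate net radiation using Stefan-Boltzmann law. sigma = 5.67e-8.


T^4 = 3.2717e+11
Tsurr^4 = 6.7139e+09
Q = 0.2880 * 5.67e-8 * 8.8760 * 3.2046e+11 = 46447.9654 W

46447.9654 W


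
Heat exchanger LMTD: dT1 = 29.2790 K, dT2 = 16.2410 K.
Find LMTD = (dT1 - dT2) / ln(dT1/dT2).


dT1/dT2 = 1.8028
ln(dT1/dT2) = 0.5893
LMTD = 13.0380 / 0.5893 = 22.1234 K

22.1234 K


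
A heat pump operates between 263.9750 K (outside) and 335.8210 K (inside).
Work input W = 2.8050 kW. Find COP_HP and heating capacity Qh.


COP = 335.8210 / 71.8460 = 4.6742
Qh = 4.6742 * 2.8050 = 13.1111 kW

COP = 4.6742, Qh = 13.1111 kW


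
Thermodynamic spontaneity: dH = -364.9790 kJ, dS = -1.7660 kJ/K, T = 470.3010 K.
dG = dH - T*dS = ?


T*dS = 470.3010 * -1.7660 = -830.5516 kJ
dG = -364.9790 + 830.5516 = 465.5726 kJ (non-spontaneous)

dG = 465.5726 kJ, non-spontaneous


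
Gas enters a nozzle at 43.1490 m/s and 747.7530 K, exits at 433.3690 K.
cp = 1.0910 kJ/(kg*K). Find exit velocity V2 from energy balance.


dT = 314.3840 K
2*cp*1000*dT = 685985.8880
V1^2 = 1861.8362
V2 = sqrt(687847.7242) = 829.3659 m/s

829.3659 m/s


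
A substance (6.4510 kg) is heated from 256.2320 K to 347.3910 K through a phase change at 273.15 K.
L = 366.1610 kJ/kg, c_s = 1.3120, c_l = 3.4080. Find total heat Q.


Q1 (sensible, solid) = 6.4510 * 1.3120 * 16.9180 = 143.1891 kJ
Q2 (latent) = 6.4510 * 366.1610 = 2362.1046 kJ
Q3 (sensible, liquid) = 6.4510 * 3.4080 * 74.2410 = 1632.1890 kJ
Q_total = 4137.4827 kJ

4137.4827 kJ


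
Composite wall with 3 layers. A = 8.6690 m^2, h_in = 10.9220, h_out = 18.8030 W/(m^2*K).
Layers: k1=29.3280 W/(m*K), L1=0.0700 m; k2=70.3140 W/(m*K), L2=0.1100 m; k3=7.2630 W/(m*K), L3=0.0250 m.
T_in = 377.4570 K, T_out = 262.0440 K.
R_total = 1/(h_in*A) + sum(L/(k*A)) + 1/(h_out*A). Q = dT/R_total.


R_conv_in = 1/(10.9220*8.6690) = 0.0106
R_1 = 0.0700/(29.3280*8.6690) = 0.0003
R_2 = 0.1100/(70.3140*8.6690) = 0.0002
R_3 = 0.0250/(7.2630*8.6690) = 0.0004
R_conv_out = 1/(18.8030*8.6690) = 0.0061
R_total = 0.0175 K/W
Q = 115.4130 / 0.0175 = 6576.5122 W

R_total = 0.0175 K/W, Q = 6576.5122 W


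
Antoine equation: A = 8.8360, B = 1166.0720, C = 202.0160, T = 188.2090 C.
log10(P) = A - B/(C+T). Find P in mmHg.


C+T = 390.2250
B/(C+T) = 2.9882
log10(P) = 8.8360 - 2.9882 = 5.8478
P = 10^5.8478 = 704361.7420 mmHg

704361.7420 mmHg


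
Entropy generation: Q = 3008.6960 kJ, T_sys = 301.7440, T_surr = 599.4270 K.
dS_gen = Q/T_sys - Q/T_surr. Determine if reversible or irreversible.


dS_sys = 3008.6960/301.7440 = 9.9710 kJ/K
dS_surr = -3008.6960/599.4270 = -5.0193 kJ/K
dS_gen = 9.9710 - 5.0193 = 4.9517 kJ/K (irreversible)

dS_gen = 4.9517 kJ/K, irreversible


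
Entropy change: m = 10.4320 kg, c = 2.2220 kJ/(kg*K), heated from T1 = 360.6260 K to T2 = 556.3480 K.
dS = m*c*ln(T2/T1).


T2/T1 = 1.5427
ln(T2/T1) = 0.4336
dS = 10.4320 * 2.2220 * 0.4336 = 10.0497 kJ/K

10.0497 kJ/K


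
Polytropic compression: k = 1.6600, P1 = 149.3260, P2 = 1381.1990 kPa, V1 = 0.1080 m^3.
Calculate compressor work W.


(k-1)/k = 0.3976
(P2/P1)^exp = 2.4217
W = 2.5152 * 149.3260 * 0.1080 * (2.4217 - 1) = 57.6675 kJ

57.6675 kJ


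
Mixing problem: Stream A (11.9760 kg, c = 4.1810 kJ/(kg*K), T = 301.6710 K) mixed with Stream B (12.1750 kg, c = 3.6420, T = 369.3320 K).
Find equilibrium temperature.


num = 31481.8460
den = 94.4130
Tf = 333.4482 K

333.4482 K


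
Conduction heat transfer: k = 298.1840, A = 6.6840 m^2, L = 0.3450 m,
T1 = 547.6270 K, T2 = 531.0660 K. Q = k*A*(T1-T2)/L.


dT = 16.5610 K
Q = 298.1840 * 6.6840 * 16.5610 / 0.3450 = 95672.7461 W

95672.7461 W


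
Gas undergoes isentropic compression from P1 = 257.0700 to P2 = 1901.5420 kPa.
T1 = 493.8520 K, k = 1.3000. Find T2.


(k-1)/k = 0.2308
(P2/P1)^exp = 1.5869
T2 = 493.8520 * 1.5869 = 783.6964 K

783.6964 K


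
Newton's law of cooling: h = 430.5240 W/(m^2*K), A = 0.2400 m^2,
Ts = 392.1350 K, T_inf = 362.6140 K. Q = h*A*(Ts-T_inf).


dT = 29.5210 K
Q = 430.5240 * 0.2400 * 29.5210 = 3050.2798 W

3050.2798 W


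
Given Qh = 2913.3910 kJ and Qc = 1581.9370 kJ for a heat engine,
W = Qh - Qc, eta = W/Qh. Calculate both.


W = 2913.3910 - 1581.9370 = 1331.4540 kJ
eta = 1331.4540 / 2913.3910 = 0.4570 = 45.7012%

W = 1331.4540 kJ, eta = 45.7012%


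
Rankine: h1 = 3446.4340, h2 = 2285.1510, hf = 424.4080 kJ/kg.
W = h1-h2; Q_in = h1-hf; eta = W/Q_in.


W = 1161.2830 kJ/kg
Q_in = 3022.0260 kJ/kg
eta = 0.3843 = 38.4273%

eta = 38.4273%


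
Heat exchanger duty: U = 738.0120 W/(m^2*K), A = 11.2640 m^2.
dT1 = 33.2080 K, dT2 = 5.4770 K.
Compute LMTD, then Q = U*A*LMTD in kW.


LMTD = 15.3870 K
Q = 738.0120 * 11.2640 * 15.3870 = 127911.7925 W = 127.9118 kW

127.9118 kW


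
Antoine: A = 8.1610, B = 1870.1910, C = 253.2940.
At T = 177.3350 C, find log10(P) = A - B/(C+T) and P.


C+T = 430.6290
B/(C+T) = 4.3429
log10(P) = 8.1610 - 4.3429 = 3.8181
P = 10^3.8181 = 6577.6597 mmHg

6577.6597 mmHg


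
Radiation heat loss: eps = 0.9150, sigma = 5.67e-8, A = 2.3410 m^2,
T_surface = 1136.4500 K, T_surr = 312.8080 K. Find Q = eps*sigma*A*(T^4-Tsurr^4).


T^4 = 1.6680e+12
Tsurr^4 = 9.5744e+09
Q = 0.9150 * 5.67e-8 * 2.3410 * 1.6584e+12 = 201421.9874 W

201421.9874 W


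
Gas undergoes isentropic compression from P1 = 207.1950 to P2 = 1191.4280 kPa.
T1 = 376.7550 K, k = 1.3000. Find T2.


(k-1)/k = 0.2308
(P2/P1)^exp = 1.4973
T2 = 376.7550 * 1.4973 = 564.1203 K

564.1203 K


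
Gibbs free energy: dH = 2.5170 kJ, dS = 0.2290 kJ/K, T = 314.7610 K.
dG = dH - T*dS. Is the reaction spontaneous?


T*dS = 314.7610 * 0.2290 = 72.0803 kJ
dG = 2.5170 - 72.0803 = -69.5633 kJ (spontaneous)

dG = -69.5633 kJ, spontaneous


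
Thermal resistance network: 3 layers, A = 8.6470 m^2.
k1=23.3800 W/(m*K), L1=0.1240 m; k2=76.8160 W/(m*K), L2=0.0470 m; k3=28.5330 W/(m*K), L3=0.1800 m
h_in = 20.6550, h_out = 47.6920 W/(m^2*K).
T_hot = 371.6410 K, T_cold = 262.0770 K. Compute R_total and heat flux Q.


R_conv_in = 1/(20.6550*8.6470) = 0.0056
R_1 = 0.1240/(23.3800*8.6470) = 0.0006
R_2 = 0.0470/(76.8160*8.6470) = 7.0759e-05
R_3 = 0.1800/(28.5330*8.6470) = 0.0007
R_conv_out = 1/(47.6920*8.6470) = 0.0024
R_total = 0.0094 K/W
Q = 109.5640 / 0.0094 = 11609.3939 W

R_total = 0.0094 K/W, Q = 11609.3939 W


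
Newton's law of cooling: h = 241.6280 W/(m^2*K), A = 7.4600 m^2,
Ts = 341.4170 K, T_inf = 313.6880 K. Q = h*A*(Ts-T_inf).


dT = 27.7290 K
Q = 241.6280 * 7.4600 * 27.7290 = 49982.7670 W

49982.7670 W


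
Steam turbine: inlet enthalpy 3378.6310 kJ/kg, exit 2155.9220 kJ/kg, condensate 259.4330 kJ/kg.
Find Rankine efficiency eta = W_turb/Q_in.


W = 1222.7090 kJ/kg
Q_in = 3119.1980 kJ/kg
eta = 0.3920 = 39.1995%

eta = 39.1995%


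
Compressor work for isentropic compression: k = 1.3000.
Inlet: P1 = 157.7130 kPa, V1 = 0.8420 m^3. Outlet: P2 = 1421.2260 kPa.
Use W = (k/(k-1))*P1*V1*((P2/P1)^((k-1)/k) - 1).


(k-1)/k = 0.2308
(P2/P1)^exp = 1.6609
W = 4.3333 * 157.7130 * 0.8420 * (1.6609 - 1) = 380.2965 kJ

380.2965 kJ


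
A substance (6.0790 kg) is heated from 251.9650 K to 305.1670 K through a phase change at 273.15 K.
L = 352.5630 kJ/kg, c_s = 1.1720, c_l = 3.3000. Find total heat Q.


Q1 (sensible, solid) = 6.0790 * 1.1720 * 21.1850 = 150.9344 kJ
Q2 (latent) = 6.0790 * 352.5630 = 2143.2305 kJ
Q3 (sensible, liquid) = 6.0790 * 3.3000 * 32.0170 = 642.2834 kJ
Q_total = 2936.4483 kJ

2936.4483 kJ


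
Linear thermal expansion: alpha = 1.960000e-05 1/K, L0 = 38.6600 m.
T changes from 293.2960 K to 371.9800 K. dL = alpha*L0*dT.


dT = 78.6840 K
dL = 1.960000e-05 * 38.6600 * 78.6840 = 0.059622 m
L_final = 38.719622 m

dL = 0.059622 m


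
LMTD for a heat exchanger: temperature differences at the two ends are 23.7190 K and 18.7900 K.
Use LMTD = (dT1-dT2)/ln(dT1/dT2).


dT1/dT2 = 1.2623
ln(dT1/dT2) = 0.2330
LMTD = 4.9290 / 0.2330 = 21.1589 K

21.1589 K


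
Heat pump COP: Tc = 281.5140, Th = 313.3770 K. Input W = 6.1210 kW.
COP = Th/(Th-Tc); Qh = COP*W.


COP = 313.3770 / 31.8630 = 9.8351
Qh = 9.8351 * 6.1210 = 60.2009 kW

COP = 9.8351, Qh = 60.2009 kW


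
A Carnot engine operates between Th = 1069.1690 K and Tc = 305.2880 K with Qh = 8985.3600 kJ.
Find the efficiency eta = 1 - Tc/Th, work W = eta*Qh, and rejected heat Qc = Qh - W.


eta = 1 - 305.2880/1069.1690 = 0.7145
W = 0.7145 * 8985.3600 = 6419.7015 kJ
Qc = 8985.3600 - 6419.7015 = 2565.6585 kJ

eta = 71.4462%, W = 6419.7015 kJ, Qc = 2565.6585 kJ


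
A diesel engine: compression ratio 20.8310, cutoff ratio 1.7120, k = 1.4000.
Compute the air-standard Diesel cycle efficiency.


r^(k-1) = 3.3689
rc^k = 2.1228
eta = 0.6656 = 66.5649%

66.5649%


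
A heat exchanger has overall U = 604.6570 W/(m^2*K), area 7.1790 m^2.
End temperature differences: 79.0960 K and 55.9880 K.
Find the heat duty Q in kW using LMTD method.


LMTD = 66.8780 K
Q = 604.6570 * 7.1790 * 66.8780 = 290306.0047 W = 290.3060 kW

290.3060 kW


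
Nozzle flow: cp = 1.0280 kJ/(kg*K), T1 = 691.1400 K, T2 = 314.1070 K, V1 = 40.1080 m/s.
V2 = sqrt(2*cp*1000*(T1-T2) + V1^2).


dT = 377.0330 K
2*cp*1000*dT = 775179.8480
V1^2 = 1608.6517
V2 = sqrt(776788.4997) = 881.3561 m/s

881.3561 m/s


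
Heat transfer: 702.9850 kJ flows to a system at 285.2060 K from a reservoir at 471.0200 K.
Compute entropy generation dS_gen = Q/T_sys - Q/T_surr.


dS_sys = 702.9850/285.2060 = 2.4648 kJ/K
dS_surr = -702.9850/471.0200 = -1.4925 kJ/K
dS_gen = 2.4648 - 1.4925 = 0.9724 kJ/K (irreversible)

dS_gen = 0.9724 kJ/K, irreversible


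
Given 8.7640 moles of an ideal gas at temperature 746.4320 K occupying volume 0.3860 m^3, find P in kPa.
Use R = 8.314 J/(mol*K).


P = nRT/V = 8.7640 * 8.314 * 746.4320 / 0.3860
= 54387.9436 / 0.3860 = 140901.4083 Pa = 140.9014 kPa

140.9014 kPa


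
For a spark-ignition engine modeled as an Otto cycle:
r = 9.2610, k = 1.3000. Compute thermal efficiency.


r^(k-1) = 1.9498
eta = 1 - 1/1.9498 = 0.4871 = 48.7136%

48.7136%


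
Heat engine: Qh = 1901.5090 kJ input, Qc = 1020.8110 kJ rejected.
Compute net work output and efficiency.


W = 1901.5090 - 1020.8110 = 880.6980 kJ
eta = 880.6980 / 1901.5090 = 0.4632 = 46.3157%

W = 880.6980 kJ, eta = 46.3157%


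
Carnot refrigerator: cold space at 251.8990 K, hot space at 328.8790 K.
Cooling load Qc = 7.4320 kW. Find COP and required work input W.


COP = 251.8990 / 76.9800 = 3.2723
W = 7.4320 / 3.2723 = 2.2712 kW

COP = 3.2723, W = 2.2712 kW


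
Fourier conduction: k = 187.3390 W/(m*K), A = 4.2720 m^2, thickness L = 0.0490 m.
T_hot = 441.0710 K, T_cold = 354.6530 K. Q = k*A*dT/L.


dT = 86.4180 K
Q = 187.3390 * 4.2720 * 86.4180 / 0.0490 = 1411456.7427 W

1411456.7427 W


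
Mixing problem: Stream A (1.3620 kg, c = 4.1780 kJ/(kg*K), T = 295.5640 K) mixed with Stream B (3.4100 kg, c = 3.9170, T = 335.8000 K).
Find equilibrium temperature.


num = 6167.1586
den = 19.0474
Tf = 323.7794 K

323.7794 K


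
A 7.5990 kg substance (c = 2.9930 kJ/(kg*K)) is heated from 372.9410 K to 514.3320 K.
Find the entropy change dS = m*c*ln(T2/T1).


T2/T1 = 1.3791
ln(T2/T1) = 0.3214
dS = 7.5990 * 2.9930 * 0.3214 = 7.3110 kJ/K

7.3110 kJ/K


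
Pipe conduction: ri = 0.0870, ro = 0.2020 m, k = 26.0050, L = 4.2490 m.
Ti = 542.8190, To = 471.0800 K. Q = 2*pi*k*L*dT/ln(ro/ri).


dT = 71.7390 K
ln(ro/ri) = 0.8424
Q = 2*pi*26.0050*4.2490*71.7390 / 0.8424 = 59126.3755 W

59126.3755 W


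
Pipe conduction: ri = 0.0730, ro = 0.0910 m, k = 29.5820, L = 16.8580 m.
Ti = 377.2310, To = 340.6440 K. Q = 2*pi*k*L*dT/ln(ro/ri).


dT = 36.5870 K
ln(ro/ri) = 0.2204
Q = 2*pi*29.5820*16.8580*36.5870 / 0.2204 = 520149.9152 W

520149.9152 W


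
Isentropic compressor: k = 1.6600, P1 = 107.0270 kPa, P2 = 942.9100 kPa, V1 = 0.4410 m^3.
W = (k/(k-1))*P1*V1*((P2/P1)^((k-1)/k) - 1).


(k-1)/k = 0.3976
(P2/P1)^exp = 2.3753
W = 2.5152 * 107.0270 * 0.4410 * (2.3753 - 1) = 163.2621 kJ

163.2621 kJ


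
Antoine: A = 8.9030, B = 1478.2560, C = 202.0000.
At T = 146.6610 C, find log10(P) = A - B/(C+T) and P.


C+T = 348.6610
B/(C+T) = 4.2398
log10(P) = 8.9030 - 4.2398 = 4.6632
P = 10^4.6632 = 46045.9175 mmHg

46045.9175 mmHg


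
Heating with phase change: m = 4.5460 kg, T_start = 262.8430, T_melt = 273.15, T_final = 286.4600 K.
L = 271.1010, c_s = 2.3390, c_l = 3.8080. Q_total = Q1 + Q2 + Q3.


Q1 (sensible, solid) = 4.5460 * 2.3390 * 10.3070 = 109.5953 kJ
Q2 (latent) = 4.5460 * 271.1010 = 1232.4251 kJ
Q3 (sensible, liquid) = 4.5460 * 3.8080 * 13.3100 = 230.4116 kJ
Q_total = 1572.4321 kJ

1572.4321 kJ


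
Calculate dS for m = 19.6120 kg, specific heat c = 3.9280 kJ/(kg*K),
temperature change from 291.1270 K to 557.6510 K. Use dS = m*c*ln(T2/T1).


T2/T1 = 1.9155
ln(T2/T1) = 0.6500
dS = 19.6120 * 3.9280 * 0.6500 = 50.0713 kJ/K

50.0713 kJ/K


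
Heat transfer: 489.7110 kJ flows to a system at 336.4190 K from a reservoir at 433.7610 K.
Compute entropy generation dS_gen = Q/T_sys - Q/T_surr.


dS_sys = 489.7110/336.4190 = 1.4557 kJ/K
dS_surr = -489.7110/433.7610 = -1.1290 kJ/K
dS_gen = 1.4557 - 1.1290 = 0.3267 kJ/K (irreversible)

dS_gen = 0.3267 kJ/K, irreversible


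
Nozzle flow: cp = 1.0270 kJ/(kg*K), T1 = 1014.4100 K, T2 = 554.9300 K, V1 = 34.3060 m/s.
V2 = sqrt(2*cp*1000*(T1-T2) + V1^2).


dT = 459.4800 K
2*cp*1000*dT = 943771.9200
V1^2 = 1176.9016
V2 = sqrt(944948.8216) = 972.0848 m/s

972.0848 m/s
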